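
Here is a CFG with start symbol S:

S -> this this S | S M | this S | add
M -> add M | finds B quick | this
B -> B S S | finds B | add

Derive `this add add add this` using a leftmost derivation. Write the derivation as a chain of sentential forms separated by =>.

S => this S => this S M => this add M => this add add M => this add add add M => this add add add this

S => this S   [S -> this S]
this S => this S M   [S -> S M]
this S M => this add M   [S -> add]
this add M => this add add M   [M -> add M]
this add add M => this add add add M   [M -> add M]
this add add add M => this add add add this   [M -> this]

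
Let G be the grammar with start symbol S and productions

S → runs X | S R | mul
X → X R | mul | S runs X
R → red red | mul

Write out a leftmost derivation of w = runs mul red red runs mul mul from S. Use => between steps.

S => runs X => runs S runs X => runs S R runs X => runs mul R runs X => runs mul red red runs X => runs mul red red runs X R => runs mul red red runs mul R => runs mul red red runs mul mul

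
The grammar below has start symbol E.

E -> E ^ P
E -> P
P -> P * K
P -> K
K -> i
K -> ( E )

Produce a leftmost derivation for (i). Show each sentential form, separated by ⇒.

E ⇒ P   [E -> P]
P ⇒ K   [P -> K]
K ⇒ (E)   [K -> ( E )]
(E) ⇒ (P)   [E -> P]
(P) ⇒ (K)   [P -> K]
(K) ⇒ (i)   [K -> i]

E⇒P⇒K⇒(E)⇒(P)⇒(K)⇒(i)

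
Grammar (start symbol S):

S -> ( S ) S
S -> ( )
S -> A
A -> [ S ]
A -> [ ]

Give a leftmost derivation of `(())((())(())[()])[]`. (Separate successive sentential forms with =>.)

S=>(S)S=>(())S=>(())(S)S=>(())((S)S)S=>(())((())S)S=>(())((())(S)S)S=>(())((())(())S)S=>(())((())(())A)S=>(())((())(())[S])S=>(())((())(())[()])S=>(())((())(())[()])A=>(())((())(())[()])[]

S => (S)S   [S -> ( S ) S]
(S)S => (())S   [S -> ( )]
(())S => (())(S)S   [S -> ( S ) S]
(())(S)S => (())((S)S)S   [S -> ( S ) S]
(())((S)S)S => (())((())S)S   [S -> ( )]
(())((())S)S => (())((())(S)S)S   [S -> ( S ) S]
(())((())(S)S)S => (())((())(())S)S   [S -> ( )]
(())((())(())S)S => (())((())(())A)S   [S -> A]
(())((())(())A)S => (())((())(())[S])S   [A -> [ S ]]
(())((())(())[S])S => (())((())(())[()])S   [S -> ( )]
(())((())(())[()])S => (())((())(())[()])A   [S -> A]
(())((())(())[()])A => (())((())(())[()])[]   [A -> [ ]]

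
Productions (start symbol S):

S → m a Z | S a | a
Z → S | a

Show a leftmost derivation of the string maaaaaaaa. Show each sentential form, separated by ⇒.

S ⇒ Sa   [S → S a]
Sa ⇒ Saa   [S → S a]
Saa ⇒ Saaa   [S → S a]
Saaa ⇒ Saaaa   [S → S a]
Saaaa ⇒ Saaaaa   [S → S a]
Saaaaa ⇒ maZaaaaa   [S → m a Z]
maZaaaaa ⇒ maSaaaaa   [Z → S]
maSaaaaa ⇒ maSaaaaaa   [S → S a]
maSaaaaaa ⇒ maaaaaaaa   [S → a]

S ⇒ Sa ⇒ Saa ⇒ Saaa ⇒ Saaaa ⇒ Saaaaa ⇒ maZaaaaa ⇒ maSaaaaa ⇒ maSaaaaaa ⇒ maaaaaaaa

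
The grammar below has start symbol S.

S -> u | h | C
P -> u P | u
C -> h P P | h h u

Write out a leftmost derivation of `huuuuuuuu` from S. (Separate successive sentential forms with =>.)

S => C   [S -> C]
C => hPP   [C -> h P P]
hPP => huPP   [P -> u P]
huPP => huuP   [P -> u]
huuP => huuuP   [P -> u P]
huuuP => huuuuP   [P -> u P]
huuuuP => huuuuuP   [P -> u P]
huuuuuP => huuuuuuP   [P -> u P]
huuuuuuP => huuuuuuuP   [P -> u P]
huuuuuuuP => huuuuuuuu   [P -> u]

S => C => hPP => huPP => huuP => huuuP => huuuuP => huuuuuP => huuuuuuP => huuuuuuuP => huuuuuuuu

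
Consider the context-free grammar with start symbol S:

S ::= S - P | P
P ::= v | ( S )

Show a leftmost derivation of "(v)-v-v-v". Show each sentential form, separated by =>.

S => S-P => S-P-P => S-P-P-P => P-P-P-P => (S)-P-P-P => (P)-P-P-P => (v)-P-P-P => (v)-v-P-P => (v)-v-v-P => (v)-v-v-v

S => S-P   [S ::= S - P]
S-P => S-P-P   [S ::= S - P]
S-P-P => S-P-P-P   [S ::= S - P]
S-P-P-P => P-P-P-P   [S ::= P]
P-P-P-P => (S)-P-P-P   [P ::= ( S )]
(S)-P-P-P => (P)-P-P-P   [S ::= P]
(P)-P-P-P => (v)-P-P-P   [P ::= v]
(v)-P-P-P => (v)-v-P-P   [P ::= v]
(v)-v-P-P => (v)-v-v-P   [P ::= v]
(v)-v-v-P => (v)-v-v-v   [P ::= v]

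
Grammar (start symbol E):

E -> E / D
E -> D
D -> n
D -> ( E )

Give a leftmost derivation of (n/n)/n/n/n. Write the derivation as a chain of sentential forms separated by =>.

E => E/D   [E -> E / D]
E/D => E/D/D   [E -> E / D]
E/D/D => E/D/D/D   [E -> E / D]
E/D/D/D => D/D/D/D   [E -> D]
D/D/D/D => (E)/D/D/D   [D -> ( E )]
(E)/D/D/D => (E/D)/D/D/D   [E -> E / D]
(E/D)/D/D/D => (D/D)/D/D/D   [E -> D]
(D/D)/D/D/D => (n/D)/D/D/D   [D -> n]
(n/D)/D/D/D => (n/n)/D/D/D   [D -> n]
(n/n)/D/D/D => (n/n)/n/D/D   [D -> n]
(n/n)/n/D/D => (n/n)/n/n/D   [D -> n]
(n/n)/n/n/D => (n/n)/n/n/n   [D -> n]

E => E/D => E/D/D => E/D/D/D => D/D/D/D => (E)/D/D/D => (E/D)/D/D/D => (D/D)/D/D/D => (n/D)/D/D/D => (n/n)/D/D/D => (n/n)/n/D/D => (n/n)/n/n/D => (n/n)/n/n/n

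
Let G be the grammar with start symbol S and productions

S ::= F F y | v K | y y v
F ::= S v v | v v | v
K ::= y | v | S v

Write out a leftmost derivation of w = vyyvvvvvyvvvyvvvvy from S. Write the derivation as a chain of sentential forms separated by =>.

S => FFy   [S ::= F F y]
FFy => SvvFy   [F ::= S v v]
SvvFy => vKvvFy   [S ::= v K]
vKvvFy => vSvvvFy   [K ::= S v]
vSvvvFy => vFFyvvvFy   [S ::= F F y]
vFFyvvvFy => vSvvFyvvvFy   [F ::= S v v]
vSvvFyvvvFy => vFFyvvFyvvvFy   [S ::= F F y]
vFFyvvFyvvvFy => vSvvFyvvFyvvvFy   [F ::= S v v]
vSvvFyvvFyvvvFy => vyyvvvFyvvFyvvvFy   [S ::= y y v]
vyyvvvFyvvFyvvvFy => vyyvvvvvyvvFyvvvFy   [F ::= v v]
vyyvvvvvyvvFyvvvFy => vyyvvvvvyvvvyvvvFy   [F ::= v]
vyyvvvvvyvvvyvvvFy => vyyvvvvvyvvvyvvvvy   [F ::= v]

S=>FFy=>SvvFy=>vKvvFy=>vSvvvFy=>vFFyvvvFy=>vSvvFyvvvFy=>vFFyvvFyvvvFy=>vSvvFyvvFyvvvFy=>vyyvvvFyvvFyvvvFy=>vyyvvvvvyvvFyvvvFy=>vyyvvvvvyvvvyvvvFy=>vyyvvvvvyvvvyvvvvy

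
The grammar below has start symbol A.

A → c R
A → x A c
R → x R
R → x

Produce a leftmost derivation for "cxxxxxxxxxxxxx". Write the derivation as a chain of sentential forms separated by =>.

A => cR   [A → c R]
cR => cxR   [R → x R]
cxR => cxxR   [R → x R]
cxxR => cxxxR   [R → x R]
cxxxR => cxxxxR   [R → x R]
cxxxxR => cxxxxxR   [R → x R]
cxxxxxR => cxxxxxxR   [R → x R]
cxxxxxxR => cxxxxxxxR   [R → x R]
cxxxxxxxR => cxxxxxxxxR   [R → x R]
cxxxxxxxxR => cxxxxxxxxxR   [R → x R]
cxxxxxxxxxR => cxxxxxxxxxxR   [R → x R]
cxxxxxxxxxxR => cxxxxxxxxxxxR   [R → x R]
cxxxxxxxxxxxR => cxxxxxxxxxxxxR   [R → x R]
cxxxxxxxxxxxxR => cxxxxxxxxxxxxx   [R → x]

A=>cR=>cxR=>cxxR=>cxxxR=>cxxxxR=>cxxxxxR=>cxxxxxxR=>cxxxxxxxR=>cxxxxxxxxR=>cxxxxxxxxxR=>cxxxxxxxxxxR=>cxxxxxxxxxxxR=>cxxxxxxxxxxxxR=>cxxxxxxxxxxxxx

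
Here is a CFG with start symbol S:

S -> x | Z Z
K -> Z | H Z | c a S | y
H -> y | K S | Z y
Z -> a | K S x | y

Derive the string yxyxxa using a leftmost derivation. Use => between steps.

S=>ZZ=>KSxZ=>HZSxZ=>KSZSxZ=>ySZSxZ=>yxZSxZ=>yxySxZ=>yxyxxZ=>yxyxxa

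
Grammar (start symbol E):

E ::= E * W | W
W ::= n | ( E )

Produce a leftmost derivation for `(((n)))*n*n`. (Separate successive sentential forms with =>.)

E=>E*W=>E*W*W=>W*W*W=>(E)*W*W=>(W)*W*W=>((E))*W*W=>((W))*W*W=>(((E)))*W*W=>(((W)))*W*W=>(((n)))*W*W=>(((n)))*n*W=>(((n)))*n*n

E => E*W   [E ::= E * W]
E*W => E*W*W   [E ::= E * W]
E*W*W => W*W*W   [E ::= W]
W*W*W => (E)*W*W   [W ::= ( E )]
(E)*W*W => (W)*W*W   [E ::= W]
(W)*W*W => ((E))*W*W   [W ::= ( E )]
((E))*W*W => ((W))*W*W   [E ::= W]
((W))*W*W => (((E)))*W*W   [W ::= ( E )]
(((E)))*W*W => (((W)))*W*W   [E ::= W]
(((W)))*W*W => (((n)))*W*W   [W ::= n]
(((n)))*W*W => (((n)))*n*W   [W ::= n]
(((n)))*n*W => (((n)))*n*n   [W ::= n]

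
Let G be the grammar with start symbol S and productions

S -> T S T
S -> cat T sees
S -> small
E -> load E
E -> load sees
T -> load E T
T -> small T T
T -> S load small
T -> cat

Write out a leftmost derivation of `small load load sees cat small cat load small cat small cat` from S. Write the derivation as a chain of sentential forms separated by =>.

S => T S T => small T T S T => small load E T T S T => small load load sees T T S T => small load load sees S load small T S T => small load load sees T S T load small T S T => small load load sees cat S T load small T S T => small load load sees cat small T load small T S T => small load load sees cat small cat load small T S T => small load load sees cat small cat load small cat S T => small load load sees cat small cat load small cat small T => small load load sees cat small cat load small cat small cat

S => T S T   [S -> T S T]
T S T => small T T S T   [T -> small T T]
small T T S T => small load E T T S T   [T -> load E T]
small load E T T S T => small load load sees T T S T   [E -> load sees]
small load load sees T T S T => small load load sees S load small T S T   [T -> S load small]
small load load sees S load small T S T => small load load sees T S T load small T S T   [S -> T S T]
small load load sees T S T load small T S T => small load load sees cat S T load small T S T   [T -> cat]
small load load sees cat S T load small T S T => small load load sees cat small T load small T S T   [S -> small]
small load load sees cat small T load small T S T => small load load sees cat small cat load small T S T   [T -> cat]
small load load sees cat small cat load small T S T => small load load sees cat small cat load small cat S T   [T -> cat]
small load load sees cat small cat load small cat S T => small load load sees cat small cat load small cat small T   [S -> small]
small load load sees cat small cat load small cat small T => small load load sees cat small cat load small cat small cat   [T -> cat]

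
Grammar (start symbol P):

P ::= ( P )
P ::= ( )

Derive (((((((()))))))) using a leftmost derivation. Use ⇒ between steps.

P ⇒ (P) ⇒ ((P)) ⇒ (((P))) ⇒ ((((P)))) ⇒ (((((P))))) ⇒ ((((((P)))))) ⇒ (((((((P))))))) ⇒ (((((((())))))))

P ⇒ (P)   [P ::= ( P )]
(P) ⇒ ((P))   [P ::= ( P )]
((P)) ⇒ (((P)))   [P ::= ( P )]
(((P))) ⇒ ((((P))))   [P ::= ( P )]
((((P)))) ⇒ (((((P)))))   [P ::= ( P )]
(((((P))))) ⇒ ((((((P))))))   [P ::= ( P )]
((((((P)))))) ⇒ (((((((P)))))))   [P ::= ( P )]
(((((((P))))))) ⇒ (((((((())))))))   [P ::= ( )]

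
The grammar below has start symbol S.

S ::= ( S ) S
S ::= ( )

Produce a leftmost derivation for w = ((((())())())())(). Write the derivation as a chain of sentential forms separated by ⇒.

S⇒(S)S⇒((S)S)S⇒(((S)S)S)S⇒((((S)S)S)S)S⇒((((())S)S)S)S⇒((((())())S)S)S⇒((((())())())S)S⇒((((())())())())S⇒((((())())())())()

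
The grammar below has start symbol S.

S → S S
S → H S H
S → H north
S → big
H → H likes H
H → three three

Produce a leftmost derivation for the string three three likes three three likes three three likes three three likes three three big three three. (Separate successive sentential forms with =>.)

S => H S H => H likes H S H => H likes H likes H S H => H likes H likes H likes H S H => three three likes H likes H likes H S H => three three likes three three likes H likes H S H => three three likes three three likes H likes H likes H S H => three three likes three three likes three three likes H likes H S H => three three likes three three likes three three likes three three likes H S H => three three likes three three likes three three likes three three likes three three S H => three three likes three three likes three three likes three three likes three three big H => three three likes three three likes three three likes three three likes three three big three three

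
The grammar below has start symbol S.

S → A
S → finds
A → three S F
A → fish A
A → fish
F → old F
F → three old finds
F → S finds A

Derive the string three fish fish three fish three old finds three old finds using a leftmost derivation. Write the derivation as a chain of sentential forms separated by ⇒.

S ⇒ A ⇒ three S F ⇒ three A F ⇒ three fish A F ⇒ three fish fish A F ⇒ three fish fish three S F F ⇒ three fish fish three A F F ⇒ three fish fish three fish F F ⇒ three fish fish three fish three old finds F ⇒ three fish fish three fish three old finds three old finds

S ⇒ A   [S → A]
A ⇒ three S F   [A → three S F]
three S F ⇒ three A F   [S → A]
three A F ⇒ three fish A F   [A → fish A]
three fish A F ⇒ three fish fish A F   [A → fish A]
three fish fish A F ⇒ three fish fish three S F F   [A → three S F]
three fish fish three S F F ⇒ three fish fish three A F F   [S → A]
three fish fish three A F F ⇒ three fish fish three fish F F   [A → fish]
three fish fish three fish F F ⇒ three fish fish three fish three old finds F   [F → three old finds]
three fish fish three fish three old finds F ⇒ three fish fish three fish three old finds three old finds   [F → three old finds]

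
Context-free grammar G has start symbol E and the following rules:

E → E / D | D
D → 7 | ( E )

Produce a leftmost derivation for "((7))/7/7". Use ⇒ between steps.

E ⇒ E/D   [E → E / D]
E/D ⇒ E/D/D   [E → E / D]
E/D/D ⇒ D/D/D   [E → D]
D/D/D ⇒ (E)/D/D   [D → ( E )]
(E)/D/D ⇒ (D)/D/D   [E → D]
(D)/D/D ⇒ ((E))/D/D   [D → ( E )]
((E))/D/D ⇒ ((D))/D/D   [E → D]
((D))/D/D ⇒ ((7))/D/D   [D → 7]
((7))/D/D ⇒ ((7))/7/D   [D → 7]
((7))/7/D ⇒ ((7))/7/7   [D → 7]

E ⇒ E/D ⇒ E/D/D ⇒ D/D/D ⇒ (E)/D/D ⇒ (D)/D/D ⇒ ((E))/D/D ⇒ ((D))/D/D ⇒ ((7))/D/D ⇒ ((7))/7/D ⇒ ((7))/7/7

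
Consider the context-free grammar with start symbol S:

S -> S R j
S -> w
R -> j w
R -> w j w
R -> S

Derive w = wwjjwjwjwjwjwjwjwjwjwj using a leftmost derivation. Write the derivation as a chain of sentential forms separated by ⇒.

S⇒SRj⇒SRjRj⇒SRjRjRj⇒SRjRjRjRj⇒SRjRjRjRjRj⇒SRjRjRjRjRjRj⇒wRjRjRjRjRjRj⇒wSjRjRjRjRjRj⇒wwjRjRjRjRjRj⇒wwjjwjRjRjRjRj⇒wwjjwjwjwjRjRjRj⇒wwjjwjwjwjwjwjRjRj⇒wwjjwjwjwjwjwjwjwjRj⇒wwjjwjwjwjwjwjwjwjwjwj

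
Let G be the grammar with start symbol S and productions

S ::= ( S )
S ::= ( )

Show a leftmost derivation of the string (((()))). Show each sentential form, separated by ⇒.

S ⇒ (S)   [S ::= ( S )]
(S) ⇒ ((S))   [S ::= ( S )]
((S)) ⇒ (((S)))   [S ::= ( S )]
(((S))) ⇒ (((())))   [S ::= ( )]

S ⇒ (S) ⇒ ((S)) ⇒ (((S))) ⇒ (((())))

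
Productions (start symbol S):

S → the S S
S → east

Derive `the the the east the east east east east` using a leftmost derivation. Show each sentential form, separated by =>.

S => the S S => the the S S S => the the the S S S S => the the the east S S S => the the the east the S S S S => the the the east the east S S S => the the the east the east east S S => the the the east the east east east S => the the the east the east east east east

S => the S S   [S → the S S]
the S S => the the S S S   [S → the S S]
the the S S S => the the the S S S S   [S → the S S]
the the the S S S S => the the the east S S S   [S → east]
the the the east S S S => the the the east the S S S S   [S → the S S]
the the the east the S S S S => the the the east the east S S S   [S → east]
the the the east the east S S S => the the the east the east east S S   [S → east]
the the the east the east east S S => the the the east the east east east S   [S → east]
the the the east the east east east S => the the the east the east east east east   [S → east]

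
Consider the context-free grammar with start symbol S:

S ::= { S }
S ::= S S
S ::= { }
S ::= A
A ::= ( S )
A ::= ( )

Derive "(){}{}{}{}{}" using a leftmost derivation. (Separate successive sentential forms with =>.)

S => SS => AS => ()S => ()SS => ()SSS => ()SSSS => ()SSSSS => (){}SSSS => (){}{}SSS => (){}{}{}SS => (){}{}{}{}S => (){}{}{}{}{}

S => SS   [S ::= S S]
SS => AS   [S ::= A]
AS => ()S   [A ::= ( )]
()S => ()SS   [S ::= S S]
()SS => ()SSS   [S ::= S S]
()SSS => ()SSSS   [S ::= S S]
()SSSS => ()SSSSS   [S ::= S S]
()SSSSS => (){}SSSS   [S ::= { }]
(){}SSSS => (){}{}SSS   [S ::= { }]
(){}{}SSS => (){}{}{}SS   [S ::= { }]
(){}{}{}SS => (){}{}{}{}S   [S ::= { }]
(){}{}{}{}S => (){}{}{}{}{}   [S ::= { }]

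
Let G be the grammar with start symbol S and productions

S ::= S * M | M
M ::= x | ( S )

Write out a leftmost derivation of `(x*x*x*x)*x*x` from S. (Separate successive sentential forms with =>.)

S => S*M   [S ::= S * M]
S*M => S*M*M   [S ::= S * M]
S*M*M => M*M*M   [S ::= M]
M*M*M => (S)*M*M   [M ::= ( S )]
(S)*M*M => (S*M)*M*M   [S ::= S * M]
(S*M)*M*M => (S*M*M)*M*M   [S ::= S * M]
(S*M*M)*M*M => (S*M*M*M)*M*M   [S ::= S * M]
(S*M*M*M)*M*M => (M*M*M*M)*M*M   [S ::= M]
(M*M*M*M)*M*M => (x*M*M*M)*M*M   [M ::= x]
(x*M*M*M)*M*M => (x*x*M*M)*M*M   [M ::= x]
(x*x*M*M)*M*M => (x*x*x*M)*M*M   [M ::= x]
(x*x*x*M)*M*M => (x*x*x*x)*M*M   [M ::= x]
(x*x*x*x)*M*M => (x*x*x*x)*x*M   [M ::= x]
(x*x*x*x)*x*M => (x*x*x*x)*x*x   [M ::= x]

S => S*M => S*M*M => M*M*M => (S)*M*M => (S*M)*M*M => (S*M*M)*M*M => (S*M*M*M)*M*M => (M*M*M*M)*M*M => (x*M*M*M)*M*M => (x*x*M*M)*M*M => (x*x*x*M)*M*M => (x*x*x*x)*M*M => (x*x*x*x)*x*M => (x*x*x*x)*x*x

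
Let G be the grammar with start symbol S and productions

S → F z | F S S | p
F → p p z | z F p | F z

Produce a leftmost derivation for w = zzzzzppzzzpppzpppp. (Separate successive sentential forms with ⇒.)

S⇒FSS⇒zFpSS⇒zzFppSS⇒zzFzppSS⇒zzzFpzppSS⇒zzzzFppzppSS⇒zzzzzFpppzppSS⇒zzzzzFzpppzppSS⇒zzzzzFzzpppzppSS⇒zzzzzppzzzpppzppSS⇒zzzzzppzzzpppzpppS⇒zzzzzppzzzpppzpppp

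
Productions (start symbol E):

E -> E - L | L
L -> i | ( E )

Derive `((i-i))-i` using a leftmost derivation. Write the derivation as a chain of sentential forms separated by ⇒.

E ⇒ E-L ⇒ L-L ⇒ (E)-L ⇒ (L)-L ⇒ ((E))-L ⇒ ((E-L))-L ⇒ ((L-L))-L ⇒ ((i-L))-L ⇒ ((i-i))-L ⇒ ((i-i))-i

E ⇒ E-L   [E -> E - L]
E-L ⇒ L-L   [E -> L]
L-L ⇒ (E)-L   [L -> ( E )]
(E)-L ⇒ (L)-L   [E -> L]
(L)-L ⇒ ((E))-L   [L -> ( E )]
((E))-L ⇒ ((E-L))-L   [E -> E - L]
((E-L))-L ⇒ ((L-L))-L   [E -> L]
((L-L))-L ⇒ ((i-L))-L   [L -> i]
((i-L))-L ⇒ ((i-i))-L   [L -> i]
((i-i))-L ⇒ ((i-i))-i   [L -> i]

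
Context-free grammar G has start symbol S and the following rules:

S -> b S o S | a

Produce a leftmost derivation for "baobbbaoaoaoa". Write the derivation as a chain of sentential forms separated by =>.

S => bSoS => baoS => baobSoS => baobbSoSoS => baobbbSoSoSoS => baobbbaoSoSoS => baobbbaoaoSoS => baobbbaoaoaoS => baobbbaoaoaoa

S => bSoS   [S -> b S o S]
bSoS => baoS   [S -> a]
baoS => baobSoS   [S -> b S o S]
baobSoS => baobbSoSoS   [S -> b S o S]
baobbSoSoS => baobbbSoSoSoS   [S -> b S o S]
baobbbSoSoSoS => baobbbaoSoSoS   [S -> a]
baobbbaoSoSoS => baobbbaoaoSoS   [S -> a]
baobbbaoaoSoS => baobbbaoaoaoS   [S -> a]
baobbbaoaoaoS => baobbbaoaoaoa   [S -> a]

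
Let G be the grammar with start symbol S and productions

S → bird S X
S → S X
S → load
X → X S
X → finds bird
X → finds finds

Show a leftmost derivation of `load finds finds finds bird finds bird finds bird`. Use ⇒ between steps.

S ⇒ S X ⇒ S X X ⇒ S X X X ⇒ S X X X X ⇒ load X X X X ⇒ load finds finds X X X ⇒ load finds finds finds bird X X ⇒ load finds finds finds bird finds bird X ⇒ load finds finds finds bird finds bird finds bird

S ⇒ S X   [S → S X]
S X ⇒ S X X   [S → S X]
S X X ⇒ S X X X   [S → S X]
S X X X ⇒ S X X X X   [S → S X]
S X X X X ⇒ load X X X X   [S → load]
load X X X X ⇒ load finds finds X X X   [X → finds finds]
load finds finds X X X ⇒ load finds finds finds bird X X   [X → finds bird]
load finds finds finds bird X X ⇒ load finds finds finds bird finds bird X   [X → finds bird]
load finds finds finds bird finds bird X ⇒ load finds finds finds bird finds bird finds bird   [X → finds bird]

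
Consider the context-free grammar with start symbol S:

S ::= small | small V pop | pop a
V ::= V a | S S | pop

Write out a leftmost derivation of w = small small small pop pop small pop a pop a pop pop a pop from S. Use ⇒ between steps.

S ⇒ small V pop   [S ::= small V pop]
small V pop ⇒ small S S pop   [V ::= S S]
small S S pop ⇒ small small V pop S pop   [S ::= small V pop]
small small V pop S pop ⇒ small small V a pop S pop   [V ::= V a]
small small V a pop S pop ⇒ small small S S a pop S pop   [V ::= S S]
small small S S a pop S pop ⇒ small small small V pop S a pop S pop   [S ::= small V pop]
small small small V pop S a pop S pop ⇒ small small small pop pop S a pop S pop   [V ::= pop]
small small small pop pop S a pop S pop ⇒ small small small pop pop small V pop a pop S pop   [S ::= small V pop]
small small small pop pop small V pop a pop S pop ⇒ small small small pop pop small V a pop a pop S pop   [V ::= V a]
small small small pop pop small V a pop a pop S pop ⇒ small small small pop pop small pop a pop a pop S pop   [V ::= pop]
small small small pop pop small pop a pop a pop S pop ⇒ small small small pop pop small pop a pop a pop pop a pop   [S ::= pop a]

S ⇒ small V pop ⇒ small S S pop ⇒ small small V pop S pop ⇒ small small V a pop S pop ⇒ small small S S a pop S pop ⇒ small small small V pop S a pop S pop ⇒ small small small pop pop S a pop S pop ⇒ small small small pop pop small V pop a pop S pop ⇒ small small small pop pop small V a pop a pop S pop ⇒ small small small pop pop small pop a pop a pop S pop ⇒ small small small pop pop small pop a pop a pop pop a pop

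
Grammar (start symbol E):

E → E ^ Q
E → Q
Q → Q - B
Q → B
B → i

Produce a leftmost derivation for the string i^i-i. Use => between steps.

E => E^Q   [E → E ^ Q]
E^Q => Q^Q   [E → Q]
Q^Q => B^Q   [Q → B]
B^Q => i^Q   [B → i]
i^Q => i^Q-B   [Q → Q - B]
i^Q-B => i^B-B   [Q → B]
i^B-B => i^i-B   [B → i]
i^i-B => i^i-i   [B → i]

E => E^Q => Q^Q => B^Q => i^Q => i^Q-B => i^B-B => i^i-B => i^i-i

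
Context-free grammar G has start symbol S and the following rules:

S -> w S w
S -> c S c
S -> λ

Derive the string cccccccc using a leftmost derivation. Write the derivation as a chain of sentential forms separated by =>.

S => cSc   [S -> c S c]
cSc => ccScc   [S -> c S c]
ccScc => cccSccc   [S -> c S c]
cccSccc => ccccScccc   [S -> c S c]
ccccScccc => cccccccc   [S -> λ]

S=>cSc=>ccScc=>cccSccc=>ccccScccc=>cccccccc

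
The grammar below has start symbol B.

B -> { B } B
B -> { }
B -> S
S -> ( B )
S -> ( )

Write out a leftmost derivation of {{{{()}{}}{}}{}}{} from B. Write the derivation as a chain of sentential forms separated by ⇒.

B ⇒ {B}B ⇒ {{B}B}B ⇒ {{{B}B}B}B ⇒ {{{{B}B}B}B}B ⇒ {{{{S}B}B}B}B ⇒ {{{{()}B}B}B}B ⇒ {{{{()}{}}B}B}B ⇒ {{{{()}{}}{}}B}B ⇒ {{{{()}{}}{}}{}}B ⇒ {{{{()}{}}{}}{}}{}

B ⇒ {B}B   [B -> { B } B]
{B}B ⇒ {{B}B}B   [B -> { B } B]
{{B}B}B ⇒ {{{B}B}B}B   [B -> { B } B]
{{{B}B}B}B ⇒ {{{{B}B}B}B}B   [B -> { B } B]
{{{{B}B}B}B}B ⇒ {{{{S}B}B}B}B   [B -> S]
{{{{S}B}B}B}B ⇒ {{{{()}B}B}B}B   [S -> ( )]
{{{{()}B}B}B}B ⇒ {{{{()}{}}B}B}B   [B -> { }]
{{{{()}{}}B}B}B ⇒ {{{{()}{}}{}}B}B   [B -> { }]
{{{{()}{}}{}}B}B ⇒ {{{{()}{}}{}}{}}B   [B -> { }]
{{{{()}{}}{}}{}}B ⇒ {{{{()}{}}{}}{}}{}   [B -> { }]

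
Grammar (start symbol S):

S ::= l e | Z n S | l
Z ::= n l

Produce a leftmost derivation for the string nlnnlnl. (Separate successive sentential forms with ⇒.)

S ⇒ ZnS   [S ::= Z n S]
ZnS ⇒ nlnS   [Z ::= n l]
nlnS ⇒ nlnZnS   [S ::= Z n S]
nlnZnS ⇒ nlnnlnS   [Z ::= n l]
nlnnlnS ⇒ nlnnlnl   [S ::= l]

S⇒ZnS⇒nlnS⇒nlnZnS⇒nlnnlnS⇒nlnnlnl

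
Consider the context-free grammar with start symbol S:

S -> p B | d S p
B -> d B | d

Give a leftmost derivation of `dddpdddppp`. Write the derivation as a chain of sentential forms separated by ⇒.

S⇒dSp⇒ddSpp⇒dddSppp⇒dddpBppp⇒dddpdBppp⇒dddpddBppp⇒dddpdddppp

S ⇒ dSp   [S -> d S p]
dSp ⇒ ddSpp   [S -> d S p]
ddSpp ⇒ dddSppp   [S -> d S p]
dddSppp ⇒ dddpBppp   [S -> p B]
dddpBppp ⇒ dddpdBppp   [B -> d B]
dddpdBppp ⇒ dddpddBppp   [B -> d B]
dddpddBppp ⇒ dddpdddppp   [B -> d]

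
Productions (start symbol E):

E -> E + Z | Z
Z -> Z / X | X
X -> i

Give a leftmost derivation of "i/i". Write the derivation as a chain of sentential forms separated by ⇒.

E⇒Z⇒Z/X⇒X/X⇒i/X⇒i/i

E ⇒ Z   [E -> Z]
Z ⇒ Z/X   [Z -> Z / X]
Z/X ⇒ X/X   [Z -> X]
X/X ⇒ i/X   [X -> i]
i/X ⇒ i/i   [X -> i]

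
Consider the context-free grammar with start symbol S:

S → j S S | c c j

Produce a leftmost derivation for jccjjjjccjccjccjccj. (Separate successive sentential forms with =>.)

S=>jSS=>jccjS=>jccjjSS=>jccjjjSSS=>jccjjjjSSSS=>jccjjjjccjSSS=>jccjjjjccjccjSS=>jccjjjjccjccjccjS=>jccjjjjccjccjccjccj

S => jSS   [S → j S S]
jSS => jccjS   [S → c c j]
jccjS => jccjjSS   [S → j S S]
jccjjSS => jccjjjSSS   [S → j S S]
jccjjjSSS => jccjjjjSSSS   [S → j S S]
jccjjjjSSSS => jccjjjjccjSSS   [S → c c j]
jccjjjjccjSSS => jccjjjjccjccjSS   [S → c c j]
jccjjjjccjccjSS => jccjjjjccjccjccjS   [S → c c j]
jccjjjjccjccjccjS => jccjjjjccjccjccjccj   [S → c c j]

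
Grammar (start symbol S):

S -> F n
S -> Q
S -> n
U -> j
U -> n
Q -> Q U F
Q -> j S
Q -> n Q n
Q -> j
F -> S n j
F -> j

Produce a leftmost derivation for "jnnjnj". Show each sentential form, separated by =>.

S=>Q=>QUF=>QUFUF=>jSUFUF=>jnUFUF=>jnnFUF=>jnnjUF=>jnnjnF=>jnnjnj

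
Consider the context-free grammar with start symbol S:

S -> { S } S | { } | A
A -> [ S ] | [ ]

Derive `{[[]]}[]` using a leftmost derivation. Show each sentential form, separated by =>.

S => {S}S => {A}S => {[S]}S => {[A]}S => {[[]]}S => {[[]]}A => {[[]]}[]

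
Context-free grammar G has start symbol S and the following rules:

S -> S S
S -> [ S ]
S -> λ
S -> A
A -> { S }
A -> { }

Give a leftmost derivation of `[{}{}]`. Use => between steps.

S => SS   [S -> S S]
SS => SSS   [S -> S S]
SSS => [S]SS   [S -> [ S ]]
[S]SS => [SS]SS   [S -> S S]
[SS]SS => [SSS]SS   [S -> S S]
[SSS]SS => [ASS]SS   [S -> A]
[ASS]SS => [{}SS]SS   [A -> { }]
[{}SS]SS => [{}SSS]SS   [S -> S S]
[{}SSS]SS => [{}ASS]SS   [S -> A]
[{}ASS]SS => [{}{}SS]SS   [A -> { }]
[{}{}SS]SS => [{}{}S]SS   [S -> λ]
[{}{}S]SS => [{}{}]SS   [S -> λ]
[{}{}]SS => [{}{}]S   [S -> λ]
[{}{}]S => [{}{}]   [S -> λ]

S => SS => SSS => [S]SS => [SS]SS => [SSS]SS => [ASS]SS => [{}SS]SS => [{}SSS]SS => [{}ASS]SS => [{}{}SS]SS => [{}{}S]SS => [{}{}]SS => [{}{}]S => [{}{}]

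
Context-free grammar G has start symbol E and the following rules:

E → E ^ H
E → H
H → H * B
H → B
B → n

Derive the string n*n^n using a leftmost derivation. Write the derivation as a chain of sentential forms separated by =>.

E => E^H => H^H => H*B^H => B*B^H => n*B^H => n*n^H => n*n^B => n*n^n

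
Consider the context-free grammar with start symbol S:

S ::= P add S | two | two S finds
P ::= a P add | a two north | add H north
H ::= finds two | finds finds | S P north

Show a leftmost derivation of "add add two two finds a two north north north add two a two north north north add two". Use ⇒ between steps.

S ⇒ P add S   [S ::= P add S]
P add S ⇒ add H north add S   [P ::= add H north]
add H north add S ⇒ add S P north north add S   [H ::= S P north]
add S P north north add S ⇒ add P add S P north north add S   [S ::= P add S]
add P add S P north north add S ⇒ add add H north add S P north north add S   [P ::= add H north]
add add H north add S P north north add S ⇒ add add S P north north add S P north north add S   [H ::= S P north]
add add S P north north add S P north north add S ⇒ add add two S finds P north north add S P north north add S   [S ::= two S finds]
add add two S finds P north north add S P north north add S ⇒ add add two two finds P north north add S P north north add S   [S ::= two]
add add two two finds P north north add S P north north add S ⇒ add add two two finds a two north north north add S P north north add S   [P ::= a two north]
add add two two finds a two north north north add S P north north add S ⇒ add add two two finds a two north north north add two P north north add S   [S ::= two]
add add two two finds a two north north north add two P north north add S ⇒ add add two two finds a two north north north add two a two north north north add S   [P ::= a two north]
add add two two finds a two north north north add two a two north north north add S ⇒ add add two two finds a two north north north add two a two north north north add two   [S ::= two]

S ⇒ P add S ⇒ add H north add S ⇒ add S P north north add S ⇒ add P add S P north north add S ⇒ add add H north add S P north north add S ⇒ add add S P north north add S P north north add S ⇒ add add two S finds P north north add S P north north add S ⇒ add add two two finds P north north add S P north north add S ⇒ add add two two finds a two north north north add S P north north add S ⇒ add add two two finds a two north north north add two P north north add S ⇒ add add two two finds a two north north north add two a two north north north add S ⇒ add add two two finds a two north north north add two a two north north north add two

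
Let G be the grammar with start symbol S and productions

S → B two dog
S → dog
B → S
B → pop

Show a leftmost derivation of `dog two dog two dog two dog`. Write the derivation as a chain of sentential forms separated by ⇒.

S ⇒ B two dog ⇒ S two dog ⇒ B two dog two dog ⇒ S two dog two dog ⇒ B two dog two dog two dog ⇒ S two dog two dog two dog ⇒ dog two dog two dog two dog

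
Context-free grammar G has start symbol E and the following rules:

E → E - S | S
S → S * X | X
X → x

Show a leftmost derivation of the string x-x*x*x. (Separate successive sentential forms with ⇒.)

E ⇒ E-S   [E → E - S]
E-S ⇒ S-S   [E → S]
S-S ⇒ X-S   [S → X]
X-S ⇒ x-S   [X → x]
x-S ⇒ x-S*X   [S → S * X]
x-S*X ⇒ x-S*X*X   [S → S * X]
x-S*X*X ⇒ x-X*X*X   [S → X]
x-X*X*X ⇒ x-x*X*X   [X → x]
x-x*X*X ⇒ x-x*x*X   [X → x]
x-x*x*X ⇒ x-x*x*x   [X → x]

E ⇒ E-S ⇒ S-S ⇒ X-S ⇒ x-S ⇒ x-S*X ⇒ x-S*X*X ⇒ x-X*X*X ⇒ x-x*X*X ⇒ x-x*x*X ⇒ x-x*x*x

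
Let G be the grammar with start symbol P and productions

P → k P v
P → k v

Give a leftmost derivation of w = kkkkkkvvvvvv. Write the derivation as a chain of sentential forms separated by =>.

P=>kPv=>kkPvv=>kkkPvvv=>kkkkPvvvv=>kkkkkPvvvvv=>kkkkkkvvvvvv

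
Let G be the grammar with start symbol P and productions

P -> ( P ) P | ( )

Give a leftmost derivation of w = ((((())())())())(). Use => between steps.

P => (P)P => ((P)P)P => (((P)P)P)P => ((((P)P)P)P)P => ((((())P)P)P)P => ((((())())P)P)P => ((((())())())P)P => ((((())())())())P => ((((())())())())()

P => (P)P   [P -> ( P ) P]
(P)P => ((P)P)P   [P -> ( P ) P]
((P)P)P => (((P)P)P)P   [P -> ( P ) P]
(((P)P)P)P => ((((P)P)P)P)P   [P -> ( P ) P]
((((P)P)P)P)P => ((((())P)P)P)P   [P -> ( )]
((((())P)P)P)P => ((((())())P)P)P   [P -> ( )]
((((())())P)P)P => ((((())())())P)P   [P -> ( )]
((((())())())P)P => ((((())())())())P   [P -> ( )]
((((())())())())P => ((((())())())())()   [P -> ( )]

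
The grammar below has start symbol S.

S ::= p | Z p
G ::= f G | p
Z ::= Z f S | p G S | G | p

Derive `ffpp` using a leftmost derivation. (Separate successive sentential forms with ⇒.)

S⇒Zp⇒Gp⇒fGp⇒ffGp⇒ffpp

S ⇒ Zp   [S ::= Z p]
Zp ⇒ Gp   [Z ::= G]
Gp ⇒ fGp   [G ::= f G]
fGp ⇒ ffGp   [G ::= f G]
ffGp ⇒ ffpp   [G ::= p]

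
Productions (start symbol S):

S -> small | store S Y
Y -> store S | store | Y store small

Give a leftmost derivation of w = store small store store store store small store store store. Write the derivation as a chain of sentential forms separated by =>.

S => store S Y => store small Y => store small store S => store small store store S Y => store small store store store S Y Y => store small store store store store S Y Y Y => store small store store store store small Y Y Y => store small store store store store small store Y Y => store small store store store store small store store Y => store small store store store store small store store store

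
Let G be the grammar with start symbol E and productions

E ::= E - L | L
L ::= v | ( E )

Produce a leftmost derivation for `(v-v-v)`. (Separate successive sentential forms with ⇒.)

E ⇒ L ⇒ (E) ⇒ (E-L) ⇒ (E-L-L) ⇒ (L-L-L) ⇒ (v-L-L) ⇒ (v-v-L) ⇒ (v-v-v)

E ⇒ L   [E ::= L]
L ⇒ (E)   [L ::= ( E )]
(E) ⇒ (E-L)   [E ::= E - L]
(E-L) ⇒ (E-L-L)   [E ::= E - L]
(E-L-L) ⇒ (L-L-L)   [E ::= L]
(L-L-L) ⇒ (v-L-L)   [L ::= v]
(v-L-L) ⇒ (v-v-L)   [L ::= v]
(v-v-L) ⇒ (v-v-v)   [L ::= v]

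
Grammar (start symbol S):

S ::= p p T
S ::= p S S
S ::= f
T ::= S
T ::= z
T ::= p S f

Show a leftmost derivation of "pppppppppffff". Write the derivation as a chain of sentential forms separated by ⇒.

S ⇒ pSS   [S ::= p S S]
pSS ⇒ pppTS   [S ::= p p T]
pppTS ⇒ ppppSfS   [T ::= p S f]
ppppSfS ⇒ ppppppTfS   [S ::= p p T]
ppppppTfS ⇒ pppppppSffS   [T ::= p S f]
pppppppSffS ⇒ pppppppppTffS   [S ::= p p T]
pppppppppTffS ⇒ pppppppppSffS   [T ::= S]
pppppppppSffS ⇒ pppppppppfffS   [S ::= f]
pppppppppfffS ⇒ pppppppppffff   [S ::= f]

S ⇒ pSS ⇒ pppTS ⇒ ppppSfS ⇒ ppppppTfS ⇒ pppppppSffS ⇒ pppppppppTffS ⇒ pppppppppSffS ⇒ pppppppppfffS ⇒ pppppppppffff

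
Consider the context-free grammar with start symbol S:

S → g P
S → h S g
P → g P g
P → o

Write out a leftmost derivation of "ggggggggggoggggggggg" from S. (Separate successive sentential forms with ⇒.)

S ⇒ gP   [S → g P]
gP ⇒ ggPg   [P → g P g]
ggPg ⇒ gggPgg   [P → g P g]
gggPgg ⇒ ggggPggg   [P → g P g]
ggggPggg ⇒ gggggPgggg   [P → g P g]
gggggPgggg ⇒ ggggggPggggg   [P → g P g]
ggggggPggggg ⇒ gggggggPgggggg   [P → g P g]
gggggggPgggggg ⇒ ggggggggPggggggg   [P → g P g]
ggggggggPggggggg ⇒ gggggggggPgggggggg   [P → g P g]
gggggggggPgggggggg ⇒ ggggggggggPggggggggg   [P → g P g]
ggggggggggPggggggggg ⇒ ggggggggggoggggggggg   [P → o]

S⇒gP⇒ggPg⇒gggPgg⇒ggggPggg⇒gggggPgggg⇒ggggggPggggg⇒gggggggPgggggg⇒ggggggggPggggggg⇒gggggggggPgggggggg⇒ggggggggggPggggggggg⇒ggggggggggoggggggggg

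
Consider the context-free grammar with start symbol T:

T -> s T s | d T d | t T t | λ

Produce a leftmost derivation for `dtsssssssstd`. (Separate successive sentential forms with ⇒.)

T⇒dTd⇒dtTtd⇒dtsTstd⇒dtssTsstd⇒dtsssTssstd⇒dtssssTsssstd⇒dtsssssssstd

T ⇒ dTd   [T -> d T d]
dTd ⇒ dtTtd   [T -> t T t]
dtTtd ⇒ dtsTstd   [T -> s T s]
dtsTstd ⇒ dtssTsstd   [T -> s T s]
dtssTsstd ⇒ dtsssTssstd   [T -> s T s]
dtsssTssstd ⇒ dtssssTsssstd   [T -> s T s]
dtssssTsssstd ⇒ dtsssssssstd   [T -> λ]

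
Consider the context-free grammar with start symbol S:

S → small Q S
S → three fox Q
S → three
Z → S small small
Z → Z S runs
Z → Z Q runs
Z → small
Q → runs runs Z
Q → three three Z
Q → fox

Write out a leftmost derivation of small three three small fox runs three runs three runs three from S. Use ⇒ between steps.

S ⇒ small Q S   [S → small Q S]
small Q S ⇒ small three three Z S   [Q → three three Z]
small three three Z S ⇒ small three three Z S runs S   [Z → Z S runs]
small three three Z S runs S ⇒ small three three Z S runs S runs S   [Z → Z S runs]
small three three Z S runs S runs S ⇒ small three three Z Q runs S runs S runs S   [Z → Z Q runs]
small three three Z Q runs S runs S runs S ⇒ small three three small Q runs S runs S runs S   [Z → small]
small three three small Q runs S runs S runs S ⇒ small three three small fox runs S runs S runs S   [Q → fox]
small three three small fox runs S runs S runs S ⇒ small three three small fox runs three runs S runs S   [S → three]
small three three small fox runs three runs S runs S ⇒ small three three small fox runs three runs three runs S   [S → three]
small three three small fox runs three runs three runs S ⇒ small three three small fox runs three runs three runs three   [S → three]

S ⇒ small Q S ⇒ small three three Z S ⇒ small three three Z S runs S ⇒ small three three Z S runs S runs S ⇒ small three three Z Q runs S runs S runs S ⇒ small three three small Q runs S runs S runs S ⇒ small three three small fox runs S runs S runs S ⇒ small three three small fox runs three runs S runs S ⇒ small three three small fox runs three runs three runs S ⇒ small three three small fox runs three runs three runs three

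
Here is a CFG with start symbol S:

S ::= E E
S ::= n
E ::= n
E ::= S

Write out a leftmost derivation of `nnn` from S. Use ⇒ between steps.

S⇒EE⇒SE⇒EEE⇒SEE⇒nEE⇒nSE⇒nnE⇒nnn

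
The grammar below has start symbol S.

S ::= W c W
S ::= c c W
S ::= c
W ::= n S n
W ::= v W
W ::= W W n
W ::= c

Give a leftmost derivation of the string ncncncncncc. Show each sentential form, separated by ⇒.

S⇒WcW⇒WWncW⇒WWnWncW⇒WWnWnWncW⇒nSnWnWnWncW⇒ncnWnWnWncW⇒ncncnWnWncW⇒ncncncnWncW⇒ncncncncncW⇒ncncncncncc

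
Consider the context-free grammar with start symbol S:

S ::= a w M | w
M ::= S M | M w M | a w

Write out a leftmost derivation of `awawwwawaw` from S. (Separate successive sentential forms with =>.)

S => awM => awSM => awawMM => awawSMM => awawwMM => awawwSMM => awawwwMM => awawwwawM => awawwwawaw

S => awM   [S ::= a w M]
awM => awSM   [M ::= S M]
awSM => awawMM   [S ::= a w M]
awawMM => awawSMM   [M ::= S M]
awawSMM => awawwMM   [S ::= w]
awawwMM => awawwSMM   [M ::= S M]
awawwSMM => awawwwMM   [S ::= w]
awawwwMM => awawwwawM   [M ::= a w]
awawwwawM => awawwwawaw   [M ::= a w]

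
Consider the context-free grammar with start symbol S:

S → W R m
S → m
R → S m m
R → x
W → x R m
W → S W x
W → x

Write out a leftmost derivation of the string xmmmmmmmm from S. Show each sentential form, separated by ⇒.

S⇒WRm⇒xRmRm⇒xSmmmRm⇒xmmmmRm⇒xmmmmSmmm⇒xmmmmmmmm

S ⇒ WRm   [S → W R m]
WRm ⇒ xRmRm   [W → x R m]
xRmRm ⇒ xSmmmRm   [R → S m m]
xSmmmRm ⇒ xmmmmRm   [S → m]
xmmmmRm ⇒ xmmmmSmmm   [R → S m m]
xmmmmSmmm ⇒ xmmmmmmmm   [S → m]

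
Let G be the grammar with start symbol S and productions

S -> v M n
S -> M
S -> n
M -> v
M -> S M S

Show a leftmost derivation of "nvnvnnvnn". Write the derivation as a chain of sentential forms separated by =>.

S => M => SMS => nMS => nSMSS => nvMnMSS => nvSMSnMSS => nvnMSnMSS => nvnvSnMSS => nvnvnnMSS => nvnvnnvSS => nvnvnnvnS => nvnvnnvnn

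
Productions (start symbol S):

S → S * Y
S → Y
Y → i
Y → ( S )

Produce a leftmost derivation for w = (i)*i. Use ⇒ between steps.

S ⇒ S*Y   [S → S * Y]
S*Y ⇒ Y*Y   [S → Y]
Y*Y ⇒ (S)*Y   [Y → ( S )]
(S)*Y ⇒ (Y)*Y   [S → Y]
(Y)*Y ⇒ (i)*Y   [Y → i]
(i)*Y ⇒ (i)*i   [Y → i]

S⇒S*Y⇒Y*Y⇒(S)*Y⇒(Y)*Y⇒(i)*Y⇒(i)*i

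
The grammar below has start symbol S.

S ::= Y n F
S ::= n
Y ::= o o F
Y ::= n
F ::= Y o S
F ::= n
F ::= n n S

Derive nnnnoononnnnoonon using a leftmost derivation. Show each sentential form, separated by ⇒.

S⇒YnF⇒nnF⇒nnnnS⇒nnnnYnF⇒nnnnooFnF⇒nnnnooYoSnF⇒nnnnoonoSnF⇒nnnnoonoYnFnF⇒nnnnoononnFnF⇒nnnnoononnnnF⇒nnnnoononnnnYoS⇒nnnnoononnnnooFoS⇒nnnnoononnnnoonoS⇒nnnnoononnnnoonon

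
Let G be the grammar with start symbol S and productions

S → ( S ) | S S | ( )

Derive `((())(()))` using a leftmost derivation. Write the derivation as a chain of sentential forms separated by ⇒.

S⇒(S)⇒(SS)⇒((S)S)⇒((())S)⇒((())(S))⇒((())(()))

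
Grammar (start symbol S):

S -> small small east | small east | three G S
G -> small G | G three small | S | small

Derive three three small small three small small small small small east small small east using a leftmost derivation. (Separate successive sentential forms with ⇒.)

S ⇒ three G S ⇒ three S S ⇒ three three G S S ⇒ three three small G S S ⇒ three three small small S S ⇒ three three small small three G S S ⇒ three three small small three small G S S ⇒ three three small small three small small G S S ⇒ three three small small three small small small G S S ⇒ three three small small three small small small small S S ⇒ three three small small three small small small small small east S ⇒ three three small small three small small small small small east small small east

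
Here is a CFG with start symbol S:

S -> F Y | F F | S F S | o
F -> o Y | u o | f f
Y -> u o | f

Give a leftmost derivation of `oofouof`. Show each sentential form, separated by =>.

S=>SFS=>oFS=>ooYS=>oofS=>oofFY=>oofoYY=>oofouoY=>oofouof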